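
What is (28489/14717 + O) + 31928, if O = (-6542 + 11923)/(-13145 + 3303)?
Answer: 4624803225153/144844714 ≈ 31929.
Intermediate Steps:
O = -5381/9842 (O = 5381/(-9842) = 5381*(-1/9842) = -5381/9842 ≈ -0.54674)
(28489/14717 + O) + 31928 = (28489/14717 - 5381/9842) + 31928 = 201196561/144844714 + 31928 = 4624803225153/144844714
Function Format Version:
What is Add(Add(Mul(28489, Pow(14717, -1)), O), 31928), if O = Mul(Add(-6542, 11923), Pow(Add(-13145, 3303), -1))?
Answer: Rational(4624803225153, 144844714) ≈ 31929.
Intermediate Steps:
O = Rational(-5381, 9842) (O = Mul(5381, Pow(-9842, -1)) = Mul(5381, Rational(-1, 9842)) = Rational(-5381, 9842) ≈ -0.54674)
Add(Add(Mul(28489, Pow(14717, -1)), O), 31928) = Add(Add(Mul(28489, Pow(14717, -1)), Rational(-5381, 9842)), 31928) = Add(Add(Mul(28489, Rational(1, 14717)), Rational(-5381, 9842)), 31928) = Add(Add(Rational(28489, 14717), Rational(-5381, 9842)), 31928) = Add(Rational(201196561, 144844714), 31928) = Rational(4624803225153, 144844714)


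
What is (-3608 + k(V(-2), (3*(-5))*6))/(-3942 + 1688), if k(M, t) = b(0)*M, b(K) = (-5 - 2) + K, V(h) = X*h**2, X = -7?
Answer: 1706/1127 ≈ 1.5138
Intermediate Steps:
V(h) = -7*h**2
b(K) = -7 + K
k(M, t) = -7*M (k(M, t) = (-7 + 0)*M = -7*M)
(-3608 + k(V(-2), (3*(-5))*6))/(-3942 + 1688) = (-3608 - (-49)*(-2)**2)/(-3942 + 1688) = (-3608 - (-49)*4)/(-2254) = (-3608 - 7*(-28))*(-1/2254) = (-3608 + 196)*(-1/2254) = -3412*(-1/2254) = 1706/1127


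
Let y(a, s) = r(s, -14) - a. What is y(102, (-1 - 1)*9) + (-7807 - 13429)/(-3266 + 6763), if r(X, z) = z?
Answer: -426888/3497 ≈ -122.07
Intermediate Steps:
y(a, s) = -14 - a
y(102, (-1 - 1)*9) + (-7807 - 13429)/(-3266 + 6763) = (-14 - 1*102) + (-7807 - 13429)/(-3266 + 6763) = (-14 - 102) - 21236/3497 = -116 - 21236*1/3497 = -116 - 21236/3497 = -426888/3497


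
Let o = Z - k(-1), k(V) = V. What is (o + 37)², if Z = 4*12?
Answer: 7396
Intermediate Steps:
Z = 48
o = 49 (o = 48 - 1*(-1) = 48 + 1 = 49)
(o + 37)² = (49 + 37)² = 86² = 7396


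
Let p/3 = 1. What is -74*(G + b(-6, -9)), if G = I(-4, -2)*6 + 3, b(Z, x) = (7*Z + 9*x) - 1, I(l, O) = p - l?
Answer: 5846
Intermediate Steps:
p = 3 (p = 3*1 = 3)
I(l, O) = 3 - l
b(Z, x) = -1 + 7*Z + 9*x
G = 45 (G = (3 - 1*(-4))*6 + 3 = (3 + 4)*6 + 3 = 7*6 + 3 = 42 + 3 = 45)
-74*(G + b(-6, -9)) = -74*(45 + (-1 + 7*(-6) + 9*(-9))) = -74*(45 + (-1 - 42 - 81)) = -74*(45 - 124) = -74*(-79) = 5846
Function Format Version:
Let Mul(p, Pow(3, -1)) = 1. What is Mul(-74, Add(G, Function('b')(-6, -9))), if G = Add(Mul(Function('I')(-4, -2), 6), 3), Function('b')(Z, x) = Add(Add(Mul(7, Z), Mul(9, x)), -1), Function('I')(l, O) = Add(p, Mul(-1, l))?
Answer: 5846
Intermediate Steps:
p = 3 (p = Mul(3, 1) = 3)
Function('I')(l, O) = Add(3, Mul(-1, l))
Function('b')(Z, x) = Add(-1, Mul(7, Z), Mul(9, x))
G = 45 (G = Add(Mul(Add(3, Mul(-1, -4)), 6), 3) = Add(Mul(Add(3, 4), 6), 3) = Add(Mul(7, 6), 3) = Add(42, 3) = 45)
Mul(-74, Add(G, Function('b')(-6, -9))) = Mul(-74, Add(45, Add(-1, Mul(7, -6), Mul(9, -9)))) = Mul(-74, Add(45, Add(-1, -42, -81))) = Mul(-74, Add(45, -124)) = Mul(-74, -79) = 5846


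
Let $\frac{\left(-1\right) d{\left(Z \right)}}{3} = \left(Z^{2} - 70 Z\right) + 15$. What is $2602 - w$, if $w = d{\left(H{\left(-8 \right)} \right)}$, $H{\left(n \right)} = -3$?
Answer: $3304$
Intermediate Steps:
$d{\left(Z \right)} = -45 - 3 Z^{2} + 210 Z$ ($d{\left(Z \right)} = - 3 \left(\left(Z^{2} - 70 Z\right) + 15\right) = - 3 \left(15 + Z^{2} - 70 Z\right) = -45 - 3 Z^{2} + 210 Z$)
$w = -702$ ($w = -45 - 3 \left(-3\right)^{2} + 210 \left(-3\right) = -45 - 27 - 630 = -702$)
$2602 - w = 2602 - -702 = 2602 + 702 = 3304$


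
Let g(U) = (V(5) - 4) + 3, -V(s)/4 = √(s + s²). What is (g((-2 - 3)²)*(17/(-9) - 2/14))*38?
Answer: 4864/63 + 19456*√30/63 ≈ 1768.7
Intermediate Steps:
V(s) = -4*√(s + s²)
g(U) = -1 - 4*√30 (g(U) = (-4*√5*√(1 + 5) - 4) + 3 = (-4*√30 - 4) + 3 = (-4 - 4*√30) + 3 = -1 - 4*√30)
(g((-2 - 3)²)*(17/(-9) - 2/14))*38 = ((-1 - 4*√30)*(17/(-9) - 2/14))*38 = ((-1 - 4*√30)*(17*(-⅑) - 2*1/14))*38 = ((-1 - 4*√30)*(-17/9 - ⅐))*38 = ((-1 - 4*√30)*(-128/63))*38 = (128/63 + 512*√30/63)*38 = 4864/63 + 19456*√30/63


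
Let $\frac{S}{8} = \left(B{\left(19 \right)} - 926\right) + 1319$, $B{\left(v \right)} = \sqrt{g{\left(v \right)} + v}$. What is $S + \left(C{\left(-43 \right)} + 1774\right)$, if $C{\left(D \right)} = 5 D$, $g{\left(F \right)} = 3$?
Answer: $4703 + 8 \sqrt{22} \approx 4740.5$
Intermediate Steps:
$B{\left(v \right)} = \sqrt{3 + v}$
$S = 3144 + 8 \sqrt{22}$ ($S = 8 \left(\left(\sqrt{3 + 19} - 926\right) + 1319\right) = 8 \left(\left(\sqrt{22} - 926\right) + 1319\right) = 8 \left(\left(-926 + \sqrt{22}\right) + 1319\right) = 8 \left(393 + \sqrt{22}\right) = 3144 + 8 \sqrt{22} \approx 3181.5$)
$S + \left(C{\left(-43 \right)} + 1774\right) = \left(3144 + 8 \sqrt{22}\right) + \left(5 \left(-43\right) + 1774\right) = \left(3144 + 8 \sqrt{22}\right) + \left(-215 + 1774\right) = \left(3144 + 8 \sqrt{22}\right) + 1559 = 4703 + 8 \sqrt{22}$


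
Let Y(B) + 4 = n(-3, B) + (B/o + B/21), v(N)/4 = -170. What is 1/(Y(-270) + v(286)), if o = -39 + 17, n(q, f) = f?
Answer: -77/73503 ≈ -0.0010476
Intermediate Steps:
v(N) = -680 (v(N) = 4*(-170) = -680)
o = -22
Y(B) = -4 + 463*B/462 (Y(B) = -4 + (B + (B/(-22) + B/21)) = -4 + (B + (B*(-1/22) + B*(1/21))) = -4 + (B + (-B/22 + B/21)) = -4 + (B + B/462) = -4 + 463*B/462)
1/(Y(-270) + v(286)) = 1/((-4 + (463/462)*(-270)) - 680) = 1/((-4 - 20835/77) - 680) = 1/(-21143/77 - 680) = 1/(-73503/77) = -77/73503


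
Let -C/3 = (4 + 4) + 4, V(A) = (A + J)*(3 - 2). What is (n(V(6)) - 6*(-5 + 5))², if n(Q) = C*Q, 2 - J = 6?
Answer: 5184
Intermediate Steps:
J = -4 (J = 2 - 1*6 = 2 - 6 = -4)
V(A) = -4 + A (V(A) = (A - 4)*(3 - 2) = (-4 + A)*1 = -4 + A)
C = -36 (C = -3*((4 + 4) + 4) = -3*(8 + 4) = -3*12 = -36)
n(Q) = -36*Q
(n(V(6)) - 6*(-5 + 5))² = (-36*(-4 + 6) - 6*(-5 + 5))² = (-36*2 - 6*0)² = (-72 + 0)² = (-72)² = 5184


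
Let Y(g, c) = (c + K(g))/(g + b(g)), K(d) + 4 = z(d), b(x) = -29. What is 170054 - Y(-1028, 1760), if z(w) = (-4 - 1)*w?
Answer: 179753974/1057 ≈ 1.7006e+5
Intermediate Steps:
z(w) = -5*w
K(d) = -4 - 5*d
Y(g, c) = (-4 + c - 5*g)/(-29 + g) (Y(g, c) = (c + (-4 - 5*g))/(g - 29) = (-4 + c - 5*g)/(-29 + g))
170054 - Y(-1028, 1760) = 170054 - (-4 + 1760 - 5*(-1028))/(-29 - 1028) = 170054 - (-4 + 1760 + 5140)/(-1057) = 170054 - (-1)*6896/1057 = 170054 - 1*(-6896/1057) = 170054 + 6896/1057 = 179753974/1057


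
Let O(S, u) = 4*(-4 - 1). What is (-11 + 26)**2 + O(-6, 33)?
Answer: 205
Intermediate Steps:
O(S, u) = -20 (O(S, u) = 4*(-5) = -20)
(-11 + 26)**2 + O(-6, 33) = (-11 + 26)**2 - 20 = 15**2 - 20 = 225 - 20 = 205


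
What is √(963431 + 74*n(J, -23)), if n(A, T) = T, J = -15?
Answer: √961729 ≈ 980.68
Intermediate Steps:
√(963431 + 74*n(J, -23)) = √(963431 + 74*(-23)) = √(963431 - 1702) = √961729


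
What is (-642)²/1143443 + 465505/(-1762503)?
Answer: 194161852777/2015321717829 ≈ 0.096343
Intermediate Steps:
(-642)²/1143443 + 465505/(-1762503) = 412164*(1/1143443) + 465505*(-1/1762503) = 412164/1143443 - 465505/1762503 = 194161852777/2015321717829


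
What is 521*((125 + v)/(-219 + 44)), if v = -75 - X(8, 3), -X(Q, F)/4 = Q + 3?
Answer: -48974/175 ≈ -279.85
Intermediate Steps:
X(Q, F) = -12 - 4*Q (X(Q, F) = -4*(Q + 3) = -4*(3 + Q) = -12 - 4*Q)
v = -31 (v = -75 - (-12 - 4*8) = -75 - (-12 - 32) = -75 - 1*(-44) = -75 + 44 = -31)
521*((125 + v)/(-219 + 44)) = 521*((125 - 31)/(-219 + 44)) = 521*(94/(-175)) = 521*(94*(-1/175)) = 521*(-94/175) = -48974/175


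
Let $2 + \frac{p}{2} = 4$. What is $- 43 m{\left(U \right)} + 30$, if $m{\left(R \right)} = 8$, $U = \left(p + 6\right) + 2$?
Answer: $-314$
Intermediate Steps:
$p = 4$ ($p = -4 + 2 \cdot 4 = -4 + 8 = 4$)
$U = 12$ ($U = \left(4 + 6\right) + 2 = 10 + 2 = 12$)
$- 43 m{\left(U \right)} + 30 = \left(-43\right) 8 + 30 = -344 + 30 = -314$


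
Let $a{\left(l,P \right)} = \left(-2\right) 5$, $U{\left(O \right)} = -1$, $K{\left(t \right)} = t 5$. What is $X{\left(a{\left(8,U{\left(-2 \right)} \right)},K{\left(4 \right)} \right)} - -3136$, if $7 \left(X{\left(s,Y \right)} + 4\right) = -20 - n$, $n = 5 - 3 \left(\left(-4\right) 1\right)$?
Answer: $\frac{21887}{7} \approx 3126.7$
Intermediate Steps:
$K{\left(t \right)} = 5 t$
$n = 17$ ($n = 5 - -12 = 5 + 12 = 17$)
$a{\left(l,P \right)} = -10$
$X{\left(s,Y \right)} = - \frac{65}{7}$ ($X{\left(s,Y \right)} = -4 + \frac{-20 - 17}{7} = -4 + \frac{1}{7} \left(-37\right) = -4 - \frac{37}{7} = - \frac{65}{7}$)
$X{\left(a{\left(8,U{\left(-2 \right)} \right)},K{\left(4 \right)} \right)} - -3136 = - \frac{65}{7} - -3136 = - \frac{65}{7} + 3136 = \frac{21887}{7}$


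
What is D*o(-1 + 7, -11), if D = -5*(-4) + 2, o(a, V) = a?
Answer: 132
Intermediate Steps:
D = 22 (D = 20 + 2 = 22)
D*o(-1 + 7, -11) = 22*(-1 + 7) = 22*6 = 132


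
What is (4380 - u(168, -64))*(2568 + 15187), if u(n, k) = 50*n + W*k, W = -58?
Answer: -137281660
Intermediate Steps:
u(n, k) = -58*k + 50*n (u(n, k) = 50*n - 58*k = -58*k + 50*n)
(4380 - u(168, -64))*(2568 + 15187) = (4380 - (-58*(-64) + 50*168))*(2568 + 15187) = (4380 - (3712 + 8400))*17755 = (4380 - 1*12112)*17755 = (4380 - 12112)*17755 = -7732*17755 = -137281660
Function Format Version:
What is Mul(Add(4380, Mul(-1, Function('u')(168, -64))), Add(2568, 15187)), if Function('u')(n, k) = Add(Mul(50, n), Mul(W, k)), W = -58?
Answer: -137281660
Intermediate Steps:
Function('u')(n, k) = Add(Mul(-58, k), Mul(50, n)) (Function('u')(n, k) = Add(Mul(50, n), Mul(-58, k)) = Add(Mul(-58, k), Mul(50, n)))
Mul(Add(4380, Mul(-1, Function('u')(168, -64))), Add(2568, 15187)) = Mul(Add(4380, Mul(-1, Add(Mul(-58, -64), Mul(50, 168)))), Add(2568, 15187)) = Mul(Add(4380, Mul(-1, Add(3712, 8400))), 17755) = Mul(Add(4380, Mul(-1, 12112)), 17755) = Mul(Add(4380, -12112), 17755) = Mul(-7732, 17755) = -137281660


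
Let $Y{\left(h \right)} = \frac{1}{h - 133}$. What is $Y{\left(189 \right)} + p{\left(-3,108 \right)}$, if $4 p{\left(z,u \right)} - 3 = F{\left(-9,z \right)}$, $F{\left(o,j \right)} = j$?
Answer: $\frac{1}{56} \approx 0.017857$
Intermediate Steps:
$p{\left(z,u \right)} = \frac{3}{4} + \frac{z}{4}$
$Y{\left(h \right)} = \frac{1}{-133 + h}$
$Y{\left(189 \right)} + p{\left(-3,108 \right)} = \frac{1}{-133 + 189} + \left(\frac{3}{4} + \frac{1}{4} \left(-3\right)\right) = \frac{1}{56} + \left(\frac{3}{4} - \frac{3}{4}\right) = \frac{1}{56} + 0 = \frac{1}{56}$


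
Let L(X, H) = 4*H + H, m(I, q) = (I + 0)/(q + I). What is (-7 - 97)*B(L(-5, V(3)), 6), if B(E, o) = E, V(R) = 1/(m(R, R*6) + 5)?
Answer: -910/9 ≈ -101.11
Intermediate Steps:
m(I, q) = I/(I + q)
V(R) = 7/36 (V(R) = 1/(R/(R + R*6) + 5) = 1/(R/(R + 6*R) + 5) = 1/(R/((7*R)) + 5) = 1/(R*(1/(7*R)) + 5) = 1/(1/7 + 5) = 1/(36/7) = 7/36)
L(X, H) = 5*H
(-7 - 97)*B(L(-5, V(3)), 6) = (-7 - 97)*(5*(7/36)) = -104*35/36 = -910/9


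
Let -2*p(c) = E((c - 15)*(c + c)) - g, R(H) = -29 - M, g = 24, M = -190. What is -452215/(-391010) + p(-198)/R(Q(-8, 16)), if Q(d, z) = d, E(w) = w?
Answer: -3282591401/12590522 ≈ -260.72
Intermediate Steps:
R(H) = 161 (R(H) = -29 - 1*(-190) = -29 + 190 = 161)
p(c) = 12 - c*(-15 + c) (p(c) = -((c - 15)*(c + c) - 1*24)/2 = -((-15 + c)*(2*c) - 24)/2 = -(2*c*(-15 + c) - 24)/2 = -(-24 + 2*c*(-15 + c))/2 = 12 - c*(-15 + c))
-452215/(-391010) + p(-198)/R(Q(-8, 16)) = -452215/(-391010) + (12 - 1*(-198)*(-15 - 198))/161 = -452215*(-1/391010) + (12 - 1*(-198)*(-213))*(1/161) = 90443/78202 + (12 - 42174)*(1/161) = 90443/78202 - 42162*1/161 = 90443/78202 - 42162/161 = -3282591401/12590522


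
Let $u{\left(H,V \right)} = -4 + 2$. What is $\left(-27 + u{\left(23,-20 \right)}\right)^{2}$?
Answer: $841$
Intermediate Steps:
$u{\left(H,V \right)} = -2$
$\left(-27 + u{\left(23,-20 \right)}\right)^{2} = \left(-27 - 2\right)^{2} = \left(-29\right)^{2} = 841$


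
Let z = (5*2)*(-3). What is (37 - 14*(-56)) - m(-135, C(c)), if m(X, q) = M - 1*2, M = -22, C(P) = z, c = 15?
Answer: 845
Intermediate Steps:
z = -30 (z = 10*(-3) = -30)
C(P) = -30
m(X, q) = -24 (m(X, q) = -22 - 1*2 = -22 - 2 = -24)
(37 - 14*(-56)) - m(-135, C(c)) = (37 - 14*(-56)) - 1*(-24) = (37 + 784) + 24 = 821 + 24 = 845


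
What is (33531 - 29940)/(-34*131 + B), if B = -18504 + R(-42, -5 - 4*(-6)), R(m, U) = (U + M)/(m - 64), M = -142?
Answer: -20034/128075 ≈ -0.15642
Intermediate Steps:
R(m, U) = (-142 + U)/(-64 + m) (R(m, U) = (U - 142)/(m - 64) = (-142 + U)/(-64 + m))
B = -1961301/106 (B = -18504 + (-142 + (-5 - 4*(-6)))/(-64 - 42) = -18504 + (-142 + (-5 + 24))/(-106) = -18504 - (-142 + 19)/106 = -18504 - 1/106*(-123) = -18504 + 123/106 = -1961301/106 ≈ -18503.)
(33531 - 29940)/(-34*131 + B) = (33531 - 29940)/(-34*131 - 1961301/106) = 3591/(-4454 - 1961301/106) = 3591/(-2433425/106) = 3591*(-106/2433425) = -20034/128075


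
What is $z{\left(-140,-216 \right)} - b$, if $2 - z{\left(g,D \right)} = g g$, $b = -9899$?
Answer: $-9699$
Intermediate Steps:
$z{\left(g,D \right)} = 2 - g^{2}$ ($z{\left(g,D \right)} = 2 - g g = 2 - g^{2}$)
$z{\left(-140,-216 \right)} - b = \left(2 - \left(-140\right)^{2}\right) - -9899 = \left(2 - 19600\right) + 9899 = -19598 + 9899 = -9699$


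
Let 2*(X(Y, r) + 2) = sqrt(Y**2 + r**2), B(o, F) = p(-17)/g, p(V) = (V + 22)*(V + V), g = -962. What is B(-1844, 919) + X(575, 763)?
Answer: -877/481 + sqrt(912794)/2 ≈ 475.88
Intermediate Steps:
p(V) = 2*V*(22 + V) (p(V) = (22 + V)*(2*V) = 2*V*(22 + V))
B(o, F) = 85/481 (B(o, F) = (2*(-17)*(22 - 17))/(-962) = (2*(-17)*5)*(-1/962) = -170*(-1/962) = 85/481)
X(Y, r) = -2 + sqrt(Y**2 + r**2)/2
B(-1844, 919) + X(575, 763) = 85/481 + (-2 + sqrt(575**2 + 763**2)/2) = 85/481 + (-2 + sqrt(330625 + 582169)/2) = 85/481 + (-2 + sqrt(912794)/2) = -877/481 + sqrt(912794)/2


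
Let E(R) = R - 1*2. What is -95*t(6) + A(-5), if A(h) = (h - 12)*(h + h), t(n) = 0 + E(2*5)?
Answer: -590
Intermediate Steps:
E(R) = -2 + R (E(R) = R - 2 = -2 + R)
t(n) = 8 (t(n) = 0 + (-2 + 2*5) = 0 + (-2 + 10) = 0 + 8 = 8)
A(h) = 2*h*(-12 + h) (A(h) = (-12 + h)*(2*h) = 2*h*(-12 + h))
-95*t(6) + A(-5) = -95*8 + 2*(-5)*(-12 - 5) = -760 + 2*(-5)*(-17) = -760 + 170 = -590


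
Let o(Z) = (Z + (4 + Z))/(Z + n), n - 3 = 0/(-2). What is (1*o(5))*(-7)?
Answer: -49/4 ≈ -12.250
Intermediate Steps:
n = 3 (n = 3 + 0/(-2) = 3 + 0*(-½) = 3 + 0 = 3)
o(Z) = (4 + 2*Z)/(3 + Z) (o(Z) = (Z + (4 + Z))/(Z + 3) = (4 + 2*Z)/(3 + Z))
(1*o(5))*(-7) = (1*(2*(2 + 5)/(3 + 5)))*(-7) = (1*(2*7/8))*(-7) = (1*(2*(⅛)*7))*(-7) = (1*(7/4))*(-7) = (7/4)*(-7) = -49/4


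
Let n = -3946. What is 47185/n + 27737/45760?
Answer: -1024867699/90284480 ≈ -11.352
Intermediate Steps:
47185/n + 27737/45760 = 47185/(-3946) + 27737/45760 = 47185*(-1/3946) + 27737*(1/45760) = -47185/3946 + 27737/45760 = -1024867699/90284480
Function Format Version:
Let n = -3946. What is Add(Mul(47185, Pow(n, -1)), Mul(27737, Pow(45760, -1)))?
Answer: Rational(-1024867699, 90284480) ≈ -11.352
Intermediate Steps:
Add(Mul(47185, Pow(n, -1)), Mul(27737, Pow(45760, -1))) = Add(Mul(47185, Pow(-3946, -1)), Mul(27737, Pow(45760, -1))) = Add(Mul(47185, Rational(-1, 3946)), Mul(27737, Rational(1, 45760))) = Add(Rational(-47185, 3946), Rational(27737, 45760)) = Rational(-1024867699, 90284480)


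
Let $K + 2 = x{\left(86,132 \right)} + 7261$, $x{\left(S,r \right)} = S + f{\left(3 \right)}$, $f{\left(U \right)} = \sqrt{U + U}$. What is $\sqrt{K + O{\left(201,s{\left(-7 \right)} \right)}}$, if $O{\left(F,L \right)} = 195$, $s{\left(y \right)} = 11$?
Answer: $\sqrt{7540 + \sqrt{6}} \approx 86.847$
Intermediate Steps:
$f{\left(U \right)} = \sqrt{2} \sqrt{U}$ ($f{\left(U \right)} = \sqrt{2 U} = \sqrt{2} \sqrt{U}$)
$x{\left(S,r \right)} = S + \sqrt{6}$ ($x{\left(S,r \right)} = S + \sqrt{2} \sqrt{3} = S + \sqrt{6}$)
$K = 7345 + \sqrt{6}$ ($K = -2 + \left(\left(86 + \sqrt{6}\right) + 7261\right) = -2 + \left(7347 + \sqrt{6}\right) = 7345 + \sqrt{6} \approx 7347.5$)
$\sqrt{K + O{\left(201,s{\left(-7 \right)} \right)}} = \sqrt{\left(7345 + \sqrt{6}\right) + 195} = \sqrt{7540 + \sqrt{6}}$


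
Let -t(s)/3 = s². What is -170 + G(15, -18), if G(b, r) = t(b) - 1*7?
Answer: -852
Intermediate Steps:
t(s) = -3*s²
G(b, r) = -7 - 3*b² (G(b, r) = -3*b² - 1*7 = -3*b² - 7 = -7 - 3*b²)
-170 + G(15, -18) = -170 + (-7 - 3*15²) = -170 + (-7 - 3*225) = -170 + (-7 - 675) = -170 - 682 = -852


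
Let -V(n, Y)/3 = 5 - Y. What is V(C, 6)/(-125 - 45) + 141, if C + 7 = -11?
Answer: 23967/170 ≈ 140.98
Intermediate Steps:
C = -18 (C = -7 - 11 = -18)
V(n, Y) = -15 + 3*Y (V(n, Y) = -3*(5 - Y) = -15 + 3*Y)
V(C, 6)/(-125 - 45) + 141 = (-15 + 3*6)/(-125 - 45) + 141 = (-15 + 18)/(-170) + 141 = -1/170*3 + 141 = -3/170 + 141 = 23967/170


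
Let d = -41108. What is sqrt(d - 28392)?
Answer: 10*I*sqrt(695) ≈ 263.63*I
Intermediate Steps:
sqrt(d - 28392) = sqrt(-41108 - 28392) = sqrt(-69500) = 10*I*sqrt(695)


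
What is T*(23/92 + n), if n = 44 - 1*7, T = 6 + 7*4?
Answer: 2533/2 ≈ 1266.5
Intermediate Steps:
T = 34 (T = 6 + 28 = 34)
n = 37 (n = 44 - 7 = 37)
T*(23/92 + n) = 34*(23/92 + 37) = 34*(23*(1/92) + 37) = 34*(¼ + 37) = 34*(149/4) = 2533/2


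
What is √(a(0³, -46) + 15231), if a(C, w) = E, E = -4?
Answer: √15227 ≈ 123.40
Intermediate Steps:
a(C, w) = -4
√(a(0³, -46) + 15231) = √(-4 + 15231) = √15227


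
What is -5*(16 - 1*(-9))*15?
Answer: -1875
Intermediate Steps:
-5*(16 - 1*(-9))*15 = -5*(16 + 9)*15 = -5*25*15 = -125*15 = -1875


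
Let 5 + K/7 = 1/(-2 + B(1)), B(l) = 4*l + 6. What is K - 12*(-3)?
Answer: 15/8 ≈ 1.8750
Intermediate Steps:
B(l) = 6 + 4*l
K = -273/8 (K = -35 + 7/(-2 + (6 + 4*1)) = -35 + 7/(-2 + (6 + 4)) = -35 + 7/(-2 + 10) = -35 + 7/8 = -273/8 ≈ -34.125)
K - 12*(-3) = -273/8 - 12*(-3) = -273/8 + 36 = 15/8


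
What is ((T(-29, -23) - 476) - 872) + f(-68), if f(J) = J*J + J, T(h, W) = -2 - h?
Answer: 3235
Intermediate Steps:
f(J) = J + J² (f(J) = J² + J = J + J²)
((T(-29, -23) - 476) - 872) + f(-68) = (((-2 - 1*(-29)) - 476) - 872) - 68*(1 - 68) = (((-2 + 29) - 476) - 872) - 68*(-67) = ((27 - 476) - 872) + 4556 = (-449 - 872) + 4556 = -1321 + 4556 = 3235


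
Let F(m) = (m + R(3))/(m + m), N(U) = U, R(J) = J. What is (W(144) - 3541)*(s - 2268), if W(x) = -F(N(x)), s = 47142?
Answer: -2542747815/16 ≈ -1.5892e+8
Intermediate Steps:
F(m) = (3 + m)/(2*m) (F(m) = (m + 3)/(m + m) = (3 + m)/((2*m)) = (3 + m)*(1/(2*m)) = (3 + m)/(2*m))
W(x) = -(3 + x)/(2*x)
(W(144) - 3541)*(s - 2268) = ((1/2)*(-3 - 1*144)/144 - 3541)*(47142 - 2268) = ((1/2)*(1/144)*(-3 - 144) - 3541)*44874 = ((1/2)*(1/144)*(-147) - 3541)*44874 = (-49/96 - 3541)*44874 = -339985/96*44874 = -2542747815/16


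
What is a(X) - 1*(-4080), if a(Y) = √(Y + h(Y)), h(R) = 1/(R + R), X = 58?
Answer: 4080 + √195141/58 ≈ 4087.6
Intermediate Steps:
h(R) = 1/(2*R)
a(Y) = √(Y + 1/(2*Y))
a(X) - 1*(-4080) = √(2/58 + 4*58)/2 - 1*(-4080) = √(2*(1/58) + 232)/2 + 4080 = √(1/29 + 232)/2 + 4080 = √(6729/29)/2 + 4080 = (√195141/29)/2 + 4080 = √195141/58 + 4080 = 4080 + √195141/58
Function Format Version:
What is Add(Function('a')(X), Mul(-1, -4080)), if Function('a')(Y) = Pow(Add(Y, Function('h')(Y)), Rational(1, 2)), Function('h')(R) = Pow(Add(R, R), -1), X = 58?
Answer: Add(4080, Mul(Rational(1, 58), Pow(195141, Rational(1, 2)))) ≈ 4087.6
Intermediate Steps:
Function('h')(R) = Mul(Rational(1, 2), Pow(R, -1)) (Function('h')(R) = Pow(Mul(2, R), -1) = Mul(Rational(1, 2), Pow(R, -1)))
Function('a')(Y) = Pow(Add(Y, Mul(Rational(1, 2), Pow(Y, -1))), Rational(1, 2))
Add(Function('a')(X), Mul(-1, -4080)) = Add(Mul(Rational(1, 2), Pow(Add(Mul(2, Pow(58, -1)), Mul(4, 58)), Rational(1, 2))), Mul(-1, -4080)) = Add(Mul(Rational(1, 2), Pow(Add(Mul(2, Rational(1, 58)), 232), Rational(1, 2))), 4080) = Add(Mul(Rational(1, 2), Pow(Add(Rational(1, 29), 232), Rational(1, 2))), 4080) = Add(Mul(Rational(1, 2), Pow(Rational(6729, 29), Rational(1, 2))), 4080) = Add(Mul(Rational(1, 2), Mul(Rational(1, 29), Pow(195141, Rational(1, 2)))), 4080) = Add(Mul(Rational(1, 58), Pow(195141, Rational(1, 2))), 4080) = Add(4080, Mul(Rational(1, 58), Pow(195141, Rational(1, 2))))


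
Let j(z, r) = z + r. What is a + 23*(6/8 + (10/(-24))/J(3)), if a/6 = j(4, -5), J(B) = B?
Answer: 145/18 ≈ 8.0556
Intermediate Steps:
j(z, r) = r + z
a = -6 (a = 6*(-5 + 4) = 6*(-1) = -6)
a + 23*(6/8 + (10/(-24))/J(3)) = -6 + 23*(6/8 + (10/(-24))/3) = -6 + 23*(6*(⅛) + (10*(-1/24))*(⅓)) = -6 + 23*(¾ - 5/12*⅓) = -6 + 23*(¾ - 5/36) = -6 + 23*(11/18) = -6 + 253/18 = 145/18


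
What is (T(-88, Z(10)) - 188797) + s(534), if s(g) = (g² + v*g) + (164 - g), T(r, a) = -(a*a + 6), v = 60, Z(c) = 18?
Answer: 127699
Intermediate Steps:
T(r, a) = -6 - a² (T(r, a) = -(a² + 6) = -(6 + a²) = -6 - a²)
s(g) = 164 + g² + 59*g (s(g) = (g² + 60*g) + (164 - g) = 164 + g² + 59*g)
(T(-88, Z(10)) - 188797) + s(534) = ((-6 - 1*18²) - 188797) + (164 + 534² + 59*534) = ((-6 - 1*324) - 188797) + (164 + 285156 + 31506) = ((-6 - 324) - 188797) + 316826 = (-330 - 188797) + 316826 = -189127 + 316826 = 127699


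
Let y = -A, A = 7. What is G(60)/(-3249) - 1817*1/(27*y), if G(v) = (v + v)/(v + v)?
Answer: 655916/68229 ≈ 9.6134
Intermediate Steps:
y = -7 (y = -1*7 = -7)
G(v) = 1 (G(v) = (2*v)/((2*v)) = (2*v)*(1/(2*v)) = 1)
G(60)/(-3249) - 1817*1/(27*y) = 1/(-3249) - 1817/(27*(-7)) = 1*(-1/3249) - 1817/(-189) = -1/3249 - 1817*(-1/189) = -1/3249 + 1817/189 = 655916/68229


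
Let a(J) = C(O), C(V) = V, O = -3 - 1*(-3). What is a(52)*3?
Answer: 0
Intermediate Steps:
O = 0 (O = -3 + 3 = 0)
a(J) = 0
a(52)*3 = 0*3 = 0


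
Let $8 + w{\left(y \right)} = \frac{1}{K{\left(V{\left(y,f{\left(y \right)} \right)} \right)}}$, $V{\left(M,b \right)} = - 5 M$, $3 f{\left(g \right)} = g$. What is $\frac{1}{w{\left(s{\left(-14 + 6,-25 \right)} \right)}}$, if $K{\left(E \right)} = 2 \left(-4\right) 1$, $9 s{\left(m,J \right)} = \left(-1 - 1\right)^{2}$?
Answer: $- \frac{8}{65} \approx -0.12308$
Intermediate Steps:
$f{\left(g \right)} = \frac{g}{3}$
$s{\left(m,J \right)} = \frac{4}{9}$ ($s{\left(m,J \right)} = \frac{\left(-1 - 1\right)^{2}}{9} = \frac{\left(-2\right)^{2}}{9} = \frac{1}{9} \cdot 4 = \frac{4}{9}$)
$K{\left(E \right)} = -8$ ($K{\left(E \right)} = \left(-8\right) 1 = -8$)
$w{\left(y \right)} = - \frac{65}{8}$ ($w{\left(y \right)} = -8 + \frac{1}{-8} = -8 - \frac{1}{8} = - \frac{65}{8}$)
$\frac{1}{w{\left(s{\left(-14 + 6,-25 \right)} \right)}} = \frac{1}{- \frac{65}{8}} = - \frac{8}{65}$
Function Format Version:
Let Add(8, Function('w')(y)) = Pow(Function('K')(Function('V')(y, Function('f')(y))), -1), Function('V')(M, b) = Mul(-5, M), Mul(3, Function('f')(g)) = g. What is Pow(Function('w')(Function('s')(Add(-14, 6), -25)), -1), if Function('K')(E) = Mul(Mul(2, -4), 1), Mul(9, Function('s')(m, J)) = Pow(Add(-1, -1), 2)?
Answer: Rational(-8, 65) ≈ -0.12308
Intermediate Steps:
Function('f')(g) = Mul(Rational(1, 3), g)
Function('s')(m, J) = Rational(4, 9) (Function('s')(m, J) = Mul(Rational(1, 9), Pow(Add(-1, -1), 2)) = Mul(Rational(1, 9), Pow(-2, 2)) = Mul(Rational(1, 9), 4) = Rational(4, 9))
Function('K')(E) = -8 (Function('K')(E) = Mul(-8, 1) = -8)
Function('w')(y) = Rational(-65, 8) (Function('w')(y) = Add(-8, Pow(-8, -1)) = Add(-8, Rational(-1, 8)) = Rational(-65, 8))
Pow(Function('w')(Function('s')(Add(-14, 6), -25)), -1) = Pow(Rational(-65, 8), -1) = Rational(-8, 65)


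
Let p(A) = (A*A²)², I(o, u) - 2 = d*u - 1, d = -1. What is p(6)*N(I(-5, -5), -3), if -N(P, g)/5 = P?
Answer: -1399680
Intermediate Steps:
I(o, u) = 1 - u (I(o, u) = 2 + (-u - 1) = 2 + (-1 - u) = 1 - u)
N(P, g) = -5*P
p(A) = A⁶ (p(A) = (A³)² = A⁶)
p(6)*N(I(-5, -5), -3) = 6⁶*(-5*(1 - 1*(-5))) = 46656*(-5*(1 + 5)) = 46656*(-5*6) = 46656*(-30) = -1399680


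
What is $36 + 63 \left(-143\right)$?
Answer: $-8973$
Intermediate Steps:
$36 + 63 \left(-143\right) = 36 - 9009 = -8973$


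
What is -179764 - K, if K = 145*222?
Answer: -211954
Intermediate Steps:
K = 32190
-179764 - K = -179764 - 1*32190 = -179764 - 32190 = -211954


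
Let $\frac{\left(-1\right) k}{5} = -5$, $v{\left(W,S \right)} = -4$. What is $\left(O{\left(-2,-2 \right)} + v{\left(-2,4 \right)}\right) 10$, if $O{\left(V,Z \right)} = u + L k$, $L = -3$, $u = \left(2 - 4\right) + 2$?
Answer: $-790$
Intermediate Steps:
$u = 0$ ($u = -2 + 2 = 0$)
$k = 25$ ($k = \left(-5\right) \left(-5\right) = 25$)
$O{\left(V,Z \right)} = -75$ ($O{\left(V,Z \right)} = 0 - 75 = -75$)
$\left(O{\left(-2,-2 \right)} + v{\left(-2,4 \right)}\right) 10 = \left(-75 - 4\right) 10 = \left(-79\right) 10 = -790$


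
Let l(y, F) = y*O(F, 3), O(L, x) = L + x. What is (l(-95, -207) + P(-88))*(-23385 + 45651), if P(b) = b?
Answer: 429555672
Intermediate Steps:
l(y, F) = y*(3 + F) (l(y, F) = y*(F + 3) = y*(3 + F))
(l(-95, -207) + P(-88))*(-23385 + 45651) = (-95*(3 - 207) - 88)*(-23385 + 45651) = (-95*(-204) - 88)*22266 = (19380 - 88)*22266 = 19292*22266 = 429555672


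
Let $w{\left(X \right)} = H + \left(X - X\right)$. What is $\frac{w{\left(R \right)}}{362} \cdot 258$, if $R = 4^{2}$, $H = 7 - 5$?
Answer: $\frac{258}{181} \approx 1.4254$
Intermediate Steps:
$H = 2$
$R = 16$
$w{\left(X \right)} = 2$ ($w{\left(X \right)} = 2 + \left(X - X\right) = 2 + 0 = 2$)
$\frac{w{\left(R \right)}}{362} \cdot 258 = \frac{2}{362} \cdot 258 = 2 \cdot \frac{1}{362} \cdot 258 = \frac{1}{181} \cdot 258 = \frac{258}{181}$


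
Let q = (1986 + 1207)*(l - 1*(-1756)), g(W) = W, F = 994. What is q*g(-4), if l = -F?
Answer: -9732264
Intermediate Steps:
l = -994 (l = -1*994 = -994)
q = 2433066 (q = (1986 + 1207)*(-994 - 1*(-1756)) = 3193*(-994 + 1756) = 3193*762 = 2433066)
q*g(-4) = 2433066*(-4) = -9732264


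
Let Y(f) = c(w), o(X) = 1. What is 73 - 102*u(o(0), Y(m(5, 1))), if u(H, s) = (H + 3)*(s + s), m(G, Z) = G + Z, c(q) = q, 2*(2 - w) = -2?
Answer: -2375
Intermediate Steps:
w = 3 (w = 2 - ½*(-2) = 2 + 1 = 3)
Y(f) = 3
u(H, s) = 2*s*(3 + H) (u(H, s) = (3 + H)*(2*s) = 2*s*(3 + H))
73 - 102*u(o(0), Y(m(5, 1))) = 73 - 204*3*(3 + 1) = 73 - 204*3*4 = 73 - 102*24 = 73 - 2448 = -2375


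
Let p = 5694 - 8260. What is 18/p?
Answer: -9/1283 ≈ -0.0070148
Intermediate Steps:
p = -2566
18/p = 18/(-2566) = 18*(-1/2566) = -9/1283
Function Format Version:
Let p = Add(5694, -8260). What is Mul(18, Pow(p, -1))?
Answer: Rational(-9, 1283) ≈ -0.0070148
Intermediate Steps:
p = -2566
Mul(18, Pow(p, -1)) = Mul(18, Pow(-2566, -1)) = Mul(18, Rational(-1, 2566)) = Rational(-9, 1283)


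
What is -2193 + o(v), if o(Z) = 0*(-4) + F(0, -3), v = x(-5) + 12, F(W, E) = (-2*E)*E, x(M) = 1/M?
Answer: -2211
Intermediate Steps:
F(W, E) = -2*E**2
v = 59/5 (v = 1/(-5) + 12 = -1/5 + 12 = 59/5 ≈ 11.800)
o(Z) = -18 (o(Z) = 0*(-4) - 2*(-3)**2 = 0 - 2*9 = 0 - 18 = -18)
-2193 + o(v) = -2193 - 18 = -2211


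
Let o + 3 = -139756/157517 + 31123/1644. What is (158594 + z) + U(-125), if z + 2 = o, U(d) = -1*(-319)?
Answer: 41155162243511/258957948 ≈ 1.5893e+5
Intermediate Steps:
U(d) = 319
o = 3895768883/258957948 (o = -3 + (-139756/157517 + 31123/1644) = -3 + 4672642727/258957948 = 3895768883/258957948 ≈ 15.044)
z = 3377852987/258957948 (z = -2 + 3895768883/258957948 = 3377852987/258957948 ≈ 13.044)
(158594 + z) + U(-125) = (158594 + 3377852987/258957948) + 319 = 41072554658099/258957948 + 319 = 41155162243511/258957948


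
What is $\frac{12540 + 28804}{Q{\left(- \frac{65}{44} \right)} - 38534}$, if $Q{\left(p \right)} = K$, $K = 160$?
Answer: $- \frac{20672}{19187} \approx -1.0774$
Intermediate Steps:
$Q{\left(p \right)} = 160$
$\frac{12540 + 28804}{Q{\left(- \frac{65}{44} \right)} - 38534} = \frac{12540 + 28804}{160 - 38534} = \frac{41344}{-38374} = 41344 \left(- \frac{1}{38374}\right) = - \frac{20672}{19187}$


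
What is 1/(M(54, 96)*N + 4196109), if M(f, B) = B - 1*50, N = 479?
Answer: 1/4218143 ≈ 2.3707e-7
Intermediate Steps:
M(f, B) = -50 + B (M(f, B) = B - 50 = -50 + B)
1/(M(54, 96)*N + 4196109) = 1/((-50 + 96)*479 + 4196109) = 1/(46*479 + 4196109) = 1/(22034 + 4196109) = 1/4218143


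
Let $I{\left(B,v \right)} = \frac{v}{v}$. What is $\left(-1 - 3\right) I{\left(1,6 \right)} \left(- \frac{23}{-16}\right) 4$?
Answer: $-23$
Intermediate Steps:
$I{\left(B,v \right)} = 1$
$\left(-1 - 3\right) I{\left(1,6 \right)} \left(- \frac{23}{-16}\right) 4 = \left(-1 - 3\right) 1 \left(- \frac{23}{-16}\right) 4 = \left(-4\right) 1 \left(\left(-23\right) \left(- \frac{1}{16}\right)\right) 4 = \left(-4\right) \frac{23}{16} \cdot 4 = \left(- \frac{23}{4}\right) 4 = -23$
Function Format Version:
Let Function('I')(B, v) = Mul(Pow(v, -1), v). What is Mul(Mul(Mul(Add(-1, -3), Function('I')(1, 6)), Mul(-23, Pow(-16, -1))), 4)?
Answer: -23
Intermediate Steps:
Function('I')(B, v) = 1
Mul(Mul(Mul(Add(-1, -3), Function('I')(1, 6)), Mul(-23, Pow(-16, -1))), 4) = Mul(Mul(Mul(Add(-1, -3), 1), Mul(-23, Pow(-16, -1))), 4) = Mul(Mul(Mul(-4, 1), Mul(-23, Rational(-1, 16))), 4) = Mul(Mul(-4, Rational(23, 16)), 4) = Mul(Rational(-23, 4), 4) = -23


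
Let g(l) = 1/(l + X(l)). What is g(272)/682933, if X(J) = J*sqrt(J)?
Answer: -1/50340357296 + sqrt(17)/12585089324 ≈ 3.0775e-10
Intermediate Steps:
X(J) = J**(3/2)
g(l) = 1/(l + l**(3/2))
g(272)/682933 = 1/((272 + 272**(3/2))*682933) = (1/682933)/(272 + 1088*sqrt(17)) = 1/(682933*(272 + 1088*sqrt(17)))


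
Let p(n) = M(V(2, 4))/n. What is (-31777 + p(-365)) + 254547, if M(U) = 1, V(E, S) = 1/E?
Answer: 81311049/365 ≈ 2.2277e+5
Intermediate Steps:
p(n) = 1/n
(-31777 + p(-365)) + 254547 = (-31777 + 1/(-365)) + 254547 = (-31777 - 1/365) + 254547 = -11598606/365 + 254547 = 81311049/365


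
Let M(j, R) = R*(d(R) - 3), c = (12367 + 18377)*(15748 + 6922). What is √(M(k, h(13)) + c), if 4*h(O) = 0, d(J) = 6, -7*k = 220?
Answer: 12*√4840045 ≈ 26400.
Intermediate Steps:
k = -220/7 (k = -⅐*220 = -220/7 ≈ -31.429)
h(O) = 0 (h(O) = (¼)*0 = 0)
c = 696966480 (c = 30744*22670 = 696966480)
M(j, R) = 3*R (M(j, R) = R*(6 - 3) = R*3 = 3*R)
√(M(k, h(13)) + c) = √(3*0 + 696966480) = √(0 + 696966480) = √696966480 = 12*√4840045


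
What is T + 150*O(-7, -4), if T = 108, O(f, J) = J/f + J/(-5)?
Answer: 2196/7 ≈ 313.71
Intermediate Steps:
O(f, J) = -J/5 + J/f (O(f, J) = J/f + J*(-1/5) = J/f - J/5 = -J/5 + J/f)
T + 150*O(-7, -4) = 108 + 150*(-1/5*(-4) - 4/(-7)) = 108 + 150*(4/5 - 4*(-1/7)) = 108 + 150*(4/5 + 4/7) = 108 + 150*(48/35) = 108 + 1440/7 = 2196/7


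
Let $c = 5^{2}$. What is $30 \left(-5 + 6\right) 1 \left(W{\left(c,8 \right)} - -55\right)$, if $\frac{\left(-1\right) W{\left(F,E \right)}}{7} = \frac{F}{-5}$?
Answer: $2700$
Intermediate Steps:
$c = 25$
$W{\left(F,E \right)} = \frac{7 F}{5}$ ($W{\left(F,E \right)} = - 7 \frac{F}{-5} = - 7 F \left(- \frac{1}{5}\right) = - 7 \left(- \frac{F}{5}\right) = \frac{7 F}{5}$)
$30 \left(-5 + 6\right) 1 \left(W{\left(c,8 \right)} - -55\right) = 30 \left(-5 + 6\right) 1 \left(\frac{7}{5} \cdot 25 - -55\right) = 30 \cdot 1 \cdot 1 \left(35 + 55\right) = 30 \cdot 1 \cdot 90 = 30 \cdot 90 = 2700$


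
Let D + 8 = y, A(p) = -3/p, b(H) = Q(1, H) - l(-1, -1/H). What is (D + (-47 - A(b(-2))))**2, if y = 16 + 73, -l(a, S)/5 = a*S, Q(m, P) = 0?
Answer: 26896/25 ≈ 1075.8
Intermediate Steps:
l(a, S) = -5*S*a (l(a, S) = -5*a*S = -5*S*a)
b(H) = 5/H (b(H) = 0 - (-5)*(-1/H)*(-1) = 0 - (-5)/H = 0 + 5/H = 5/H)
y = 89
D = 81 (D = -8 + 89 = 81)
(D + (-47 - A(b(-2))))**2 = (81 + (-47 - (-3)/(5/(-2))))**2 = (81 + (-47 - (-3)/(5*(-1/2))))**2 = (81 + (-47 - (-3)/(-5/2)))**2 = (81 + (-47 - (-3)*(-2)/5))**2 = (81 + (-47 - 1*6/5))**2 = (81 + (-47 - 6/5))**2 = (81 - 241/5)**2 = (164/5)**2 = 26896/25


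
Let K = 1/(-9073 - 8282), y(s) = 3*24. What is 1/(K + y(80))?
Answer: 17355/1249559 ≈ 0.013889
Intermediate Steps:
y(s) = 72
K = -1/17355 (K = 1/(-17355) = -1/17355 ≈ -5.7620e-5)
1/(K + y(80)) = 1/(-1/17355 + 72) = 1/(1249559/17355) = 17355/1249559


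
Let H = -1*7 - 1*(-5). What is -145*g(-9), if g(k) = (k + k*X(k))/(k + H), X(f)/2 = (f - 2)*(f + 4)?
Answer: -144855/11 ≈ -13169.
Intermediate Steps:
X(f) = 2*(-2 + f)*(4 + f) (X(f) = 2*((f - 2)*(f + 4)) = 2*((-2 + f)*(4 + f)) = 2*(-2 + f)*(4 + f))
H = -2 (H = -7 + 5 = -2)
g(k) = (k + k*(-16 + 2*k² + 4*k))/(-2 + k) (g(k) = (k + k*(-16 + 2*k² + 4*k))/(k - 2) = (k + k*(-16 + 2*k² + 4*k))/(-2 + k))
-145*g(-9) = -(-1305)*(-15 + 2*(-9)² + 4*(-9))/(-2 - 9) = -(-1305)*(-15 + 2*81 - 36)/(-11) = -(-1305)*(-1)*(-15 + 162 - 36)/11 = -(-1305)*(-1)*111/11 = -145*999/11 = -144855/11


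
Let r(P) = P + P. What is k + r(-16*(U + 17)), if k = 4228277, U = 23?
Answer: 4226997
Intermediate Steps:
r(P) = 2*P
k + r(-16*(U + 17)) = 4228277 + 2*(-16*(23 + 17)) = 4228277 + 2*(-16*40) = 4228277 + 2*(-640) = 4228277 - 1280 = 4226997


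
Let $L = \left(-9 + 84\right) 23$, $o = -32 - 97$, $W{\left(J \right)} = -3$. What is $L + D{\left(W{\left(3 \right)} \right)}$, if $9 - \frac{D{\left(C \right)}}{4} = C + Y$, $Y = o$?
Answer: $2289$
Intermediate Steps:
$o = -129$ ($o = -32 - 97 = -129$)
$Y = -129$
$L = 1725$ ($L = 75 \cdot 23 = 1725$)
$D{\left(C \right)} = 552 - 4 C$ ($D{\left(C \right)} = 36 - 4 \left(C - 129\right) = 36 - 4 \left(-129 + C\right) = 36 - \left(-516 + 4 C\right) = 552 - 4 C$)
$L + D{\left(W{\left(3 \right)} \right)} = 1725 + \left(552 - -12\right) = 1725 + \left(552 + 12\right) = 1725 + 564 = 2289$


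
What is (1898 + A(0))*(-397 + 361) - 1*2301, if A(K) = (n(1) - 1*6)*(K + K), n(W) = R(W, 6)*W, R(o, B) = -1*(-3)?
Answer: -70629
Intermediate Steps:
R(o, B) = 3
n(W) = 3*W
A(K) = -6*K (A(K) = (3*1 - 1*6)*(K + K) = (3 - 6)*(2*K) = -6*K)
(1898 + A(0))*(-397 + 361) - 1*2301 = (1898 - 6*0)*(-397 + 361) - 1*2301 = (1898 + 0)*(-36) - 2301 = 1898*(-36) - 2301 = -68328 - 2301 = -70629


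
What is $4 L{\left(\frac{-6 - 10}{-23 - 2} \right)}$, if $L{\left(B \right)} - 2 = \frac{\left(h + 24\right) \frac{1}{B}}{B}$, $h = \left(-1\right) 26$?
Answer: $- \frac{369}{32} \approx -11.531$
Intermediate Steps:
$h = -26$
$L{\left(B \right)} = 2 - \frac{2}{B^{2}}$ ($L{\left(B \right)} = 2 + \frac{\left(-26 + 24\right) \frac{1}{B}}{B} = 2 + \frac{\left(-2\right) \frac{1}{B}}{B} = 2 - \frac{2}{B^{2}}$)
$4 L{\left(\frac{-6 - 10}{-23 - 2} \right)} = 4 \left(2 - \frac{2}{\frac{1}{\left(-23 - 2\right)^{2}} \left(-6 - 10\right)^{2}}\right) = 4 \left(2 - \frac{2}{\frac{256}{625}}\right) = 4 \left(2 - \frac{625}{128}\right) = 4 \left(- \frac{369}{128}\right) = - \frac{369}{32}$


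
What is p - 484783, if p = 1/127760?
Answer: -61935876079/127760 ≈ -4.8478e+5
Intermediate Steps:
p = 1/127760 ≈ 7.8272e-6
p - 484783 = 1/127760 - 484783 = -61935876079/127760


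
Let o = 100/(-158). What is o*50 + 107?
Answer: 5953/79 ≈ 75.354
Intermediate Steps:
o = -50/79 (o = 100*(-1/158) = -50/79 ≈ -0.63291)
o*50 + 107 = -50/79*50 + 107 = -2500/79 + 107 = 5953/79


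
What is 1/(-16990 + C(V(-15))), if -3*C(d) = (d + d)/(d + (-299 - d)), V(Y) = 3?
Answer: -299/5080008 ≈ -5.8858e-5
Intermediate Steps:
C(d) = 2*d/897 (C(d) = -(d + d)/(3*(d + (-299 - d))) = -2*d/(3*(-299)) = -2*d*(-1)/(3*299) = -(-2)*d/897 = 2*d/897)
1/(-16990 + C(V(-15))) = 1/(-16990 + (2/897)*3) = 1/(-16990 + 2/299) = 1/(-5080008/299) = -299/5080008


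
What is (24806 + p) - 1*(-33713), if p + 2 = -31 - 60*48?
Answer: 55606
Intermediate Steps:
p = -2913 (p = -2 + (-31 - 60*48) = -2 + (-31 - 2880) = -2 - 2911 = -2913)
(24806 + p) - 1*(-33713) = (24806 - 2913) - 1*(-33713) = 21893 + 33713 = 55606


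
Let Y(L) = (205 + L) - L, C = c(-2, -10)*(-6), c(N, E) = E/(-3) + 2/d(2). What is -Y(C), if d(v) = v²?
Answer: -205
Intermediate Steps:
c(N, E) = ½ - E/3 (c(N, E) = E/(-3) + 2/(2²) = E*(-⅓) + 2/4 = -E/3 + 2*(¼) = -E/3 + ½ = ½ - E/3)
C = -23 (C = (½ - ⅓*(-10))*(-6) = (½ + 10/3)*(-6) = (23/6)*(-6) = -23)
Y(L) = 205
-Y(C) = -1*205 = -205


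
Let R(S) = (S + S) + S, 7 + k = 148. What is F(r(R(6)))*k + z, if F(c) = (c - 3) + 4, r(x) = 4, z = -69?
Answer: 636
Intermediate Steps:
k = 141 (k = -7 + 148 = 141)
R(S) = 3*S (R(S) = 2*S + S = 3*S)
F(c) = 1 + c (F(c) = (-3 + c) + 4 = 1 + c)
F(r(R(6)))*k + z = (1 + 4)*141 - 69 = 5*141 - 69 = 705 - 69 = 636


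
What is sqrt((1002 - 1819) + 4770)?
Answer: sqrt(3953) ≈ 62.873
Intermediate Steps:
sqrt((1002 - 1819) + 4770) = sqrt(-817 + 4770) = sqrt(3953)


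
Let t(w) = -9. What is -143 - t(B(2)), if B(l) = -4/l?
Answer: -134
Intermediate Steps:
-143 - t(B(2)) = -143 - 1*(-9) = -143 + 9 = -134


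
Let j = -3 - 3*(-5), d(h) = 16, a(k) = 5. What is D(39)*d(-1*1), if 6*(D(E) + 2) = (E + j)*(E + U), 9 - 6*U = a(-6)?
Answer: 16088/3 ≈ 5362.7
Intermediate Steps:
j = 12 (j = -3 + 15 = 12)
U = ⅔ (U = 3/2 - ⅙*5 = 3/2 - ⅚ = ⅔ ≈ 0.66667)
D(E) = -2 + (12 + E)*(⅔ + E)/6 (D(E) = -2 + ((E + 12)*(E + ⅔))/6 = -2 + ((12 + E)*(⅔ + E))/6 = -2 + (12 + E)*(⅔ + E)/6)
D(39)*d(-1*1) = (-⅔ + (⅙)*39² + (19/9)*39)*16 = (-⅔ + (⅙)*1521 + 247/3)*16 = (-⅔ + 507/2 + 247/3)*16 = (2011/6)*16 = 16088/3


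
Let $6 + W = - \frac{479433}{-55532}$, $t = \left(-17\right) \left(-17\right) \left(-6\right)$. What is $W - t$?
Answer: $\frac{96438729}{55532} \approx 1736.6$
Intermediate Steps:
$t = -1734$ ($t = 289 \left(-6\right) = -1734$)
$W = \frac{146241}{55532}$ ($W = -6 - \frac{479433}{-55532} = -6 - - \frac{479433}{55532} = -6 + \frac{479433}{55532} = \frac{146241}{55532} \approx 2.6335$)
$W - t = \frac{146241}{55532} - -1734 = \frac{146241}{55532} + 1734 = \frac{96438729}{55532}$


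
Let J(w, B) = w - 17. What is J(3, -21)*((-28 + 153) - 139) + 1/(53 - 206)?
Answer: 29987/153 ≈ 195.99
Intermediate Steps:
J(w, B) = -17 + w
J(3, -21)*((-28 + 153) - 139) + 1/(53 - 206) = (-17 + 3)*((-28 + 153) - 139) + 1/(53 - 206) = -14*(125 - 139) + 1/(-153) = -14*(-14) - 1/153 = 196 - 1/153 = 29987/153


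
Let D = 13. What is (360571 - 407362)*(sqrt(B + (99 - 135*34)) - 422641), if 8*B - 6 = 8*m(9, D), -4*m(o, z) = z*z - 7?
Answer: 19775795031 - 46791*I*sqrt(18123)/2 ≈ 1.9776e+10 - 3.1495e+6*I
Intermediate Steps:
m(o, z) = 7/4 - z**2/4 (m(o, z) = -(z*z - 7)/4 = -(z**2 - 7)/4 = -(-7 + z**2)/4 = 7/4 - z**2/4)
B = -159/4 (B = 3/4 + (8*(7/4 - 1/4*13**2))/8 = 3/4 + (8*(7/4 - 1/4*169))/8 = 3/4 + (8*(7/4 - 169/4))/8 = 3/4 + (8*(-81/2))/8 = 3/4 + (1/8)*(-324) = 3/4 - 81/2 = -159/4 ≈ -39.750)
(360571 - 407362)*(sqrt(B + (99 - 135*34)) - 422641) = (360571 - 407362)*(sqrt(-159/4 + (99 - 135*34)) - 422641) = -46791*(sqrt(-159/4 + (99 - 4590)) - 422641) = -46791*(sqrt(-159/4 - 4491) - 422641) = -46791*(sqrt(-18123/4) - 422641) = -46791*(I*sqrt(18123)/2 - 422641) = -46791*(-422641 + I*sqrt(18123)/2) = 19775795031 - 46791*I*sqrt(18123)/2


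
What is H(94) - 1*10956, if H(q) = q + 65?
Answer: -10797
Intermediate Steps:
H(q) = 65 + q
H(94) - 1*10956 = (65 + 94) - 1*10956 = 159 - 10956 = -10797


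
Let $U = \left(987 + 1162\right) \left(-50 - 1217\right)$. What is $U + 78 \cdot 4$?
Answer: $-2722471$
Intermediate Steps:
$U = -2722783$ ($U = 2149 \left(-1267\right) = -2722783$)
$U + 78 \cdot 4 = -2722783 + 78 \cdot 4 = -2722783 + 312 = -2722471$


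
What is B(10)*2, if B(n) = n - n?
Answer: 0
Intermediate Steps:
B(n) = 0
B(10)*2 = 0*2 = 0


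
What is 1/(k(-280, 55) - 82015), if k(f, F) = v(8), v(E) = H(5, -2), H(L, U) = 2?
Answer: -1/82013 ≈ -1.2193e-5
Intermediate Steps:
v(E) = 2
k(f, F) = 2
1/(k(-280, 55) - 82015) = 1/(2 - 82015) = 1/(-82013) = -1/82013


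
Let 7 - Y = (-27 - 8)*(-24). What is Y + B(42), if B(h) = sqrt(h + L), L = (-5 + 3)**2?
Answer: -833 + sqrt(46) ≈ -826.22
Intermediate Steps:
Y = -833 (Y = 7 - (-27 - 8)*(-24) = 7 - (-35)*(-24) = 7 - 1*840 = 7 - 840 = -833)
L = 4 (L = (-2)**2 = 4)
B(h) = sqrt(4 + h) (B(h) = sqrt(h + 4) = sqrt(4 + h))
Y + B(42) = -833 + sqrt(4 + 42) = -833 + sqrt(46)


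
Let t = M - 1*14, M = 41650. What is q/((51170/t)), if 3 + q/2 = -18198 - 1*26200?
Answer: -264097148/3655 ≈ -72256.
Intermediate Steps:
q = -88802 (q = -6 + 2*(-18198 - 1*26200) = -6 + 2*(-18198 - 26200) = -6 + 2*(-44398) = -6 - 88796 = -88802)
t = 41636 (t = 41650 - 1*14 = 41650 - 14 = 41636)
q/((51170/t)) = -88802/(51170/41636) = -88802/(51170*(1/41636)) = -88802/3655/2974 = -88802*2974/3655 = -264097148/3655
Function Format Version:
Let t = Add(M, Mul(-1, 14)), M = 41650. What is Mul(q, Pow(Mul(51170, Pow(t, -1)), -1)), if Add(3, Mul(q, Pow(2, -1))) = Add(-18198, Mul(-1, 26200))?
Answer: Rational(-264097148, 3655) ≈ -72256.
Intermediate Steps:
q = -88802 (q = Add(-6, Mul(2, Add(-18198, Mul(-1, 26200)))) = Add(-6, Mul(2, Add(-18198, -26200))) = Add(-6, Mul(2, -44398)) = Add(-6, -88796) = -88802)
t = 41636 (t = Add(41650, Mul(-1, 14)) = Add(41650, -14) = 41636)
Mul(q, Pow(Mul(51170, Pow(t, -1)), -1)) = Mul(-88802, Pow(Mul(51170, Pow(41636, -1)), -1)) = Mul(-88802, Pow(Mul(51170, Rational(1, 41636)), -1)) = Mul(-88802, Pow(Rational(3655, 2974), -1)) = Mul(-88802, Rational(2974, 3655)) = Rational(-264097148, 3655)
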